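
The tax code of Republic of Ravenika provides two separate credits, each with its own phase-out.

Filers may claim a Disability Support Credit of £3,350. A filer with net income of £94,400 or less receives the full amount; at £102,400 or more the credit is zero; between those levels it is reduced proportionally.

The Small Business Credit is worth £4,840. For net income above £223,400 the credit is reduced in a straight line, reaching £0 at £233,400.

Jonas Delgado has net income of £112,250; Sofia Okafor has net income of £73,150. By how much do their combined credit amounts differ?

Jonas (£112,250): Disability Support Credit: £112,250 is at or above £102,400, so the credit is £0. Small Business Credit: £112,250 is at or below the £223,400 threshold, so the full £4,840 applies. total £0 + £4,840 = £4,840
Sofia (£73,150): Disability Support Credit: £73,150 is at or below the £94,400 threshold, so the full £3,350 applies. Small Business Credit: £73,150 is at or below the £223,400 threshold, so the full £4,840 applies. total £3,350 + £4,840 = £8,190
Difference: |£4,840 − £8,190| = £3,350.

£3,350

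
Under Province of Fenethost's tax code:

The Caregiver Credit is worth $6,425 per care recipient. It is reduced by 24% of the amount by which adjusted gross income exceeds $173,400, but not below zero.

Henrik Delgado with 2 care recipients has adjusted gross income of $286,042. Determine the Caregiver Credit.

$0

Caregiver Credit: base = 2 × $6,425 = $12,850. 24% of the $112,642 excess over $173,400 is $27,034.08 ≥ base, so the credit is $0.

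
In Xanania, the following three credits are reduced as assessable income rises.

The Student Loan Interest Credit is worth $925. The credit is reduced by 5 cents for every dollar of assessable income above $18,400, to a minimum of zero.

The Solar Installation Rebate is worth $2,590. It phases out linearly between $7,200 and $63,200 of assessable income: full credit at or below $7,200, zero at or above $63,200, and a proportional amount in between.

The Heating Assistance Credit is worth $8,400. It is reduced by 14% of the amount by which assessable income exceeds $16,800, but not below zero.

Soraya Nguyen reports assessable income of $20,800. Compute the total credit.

Student Loan Interest Credit: 5% of the $2,400 excess over $18,400 is $120; credit = $925 − $120 = $805.
Solar Installation Rebate: $20,800 is $13,600 into a $56,000 phase-out range, leaving 42,400/56,000 of the credit: $2,590 × 42,400/56,000 = $1,961.
Heating Assistance Credit: 14% of the $4,000 excess over $16,800 is $560; credit = $8,400 − $560 = $7,840.
Total: $805 + $1,961 + $7,840 = $10,606.

$10,606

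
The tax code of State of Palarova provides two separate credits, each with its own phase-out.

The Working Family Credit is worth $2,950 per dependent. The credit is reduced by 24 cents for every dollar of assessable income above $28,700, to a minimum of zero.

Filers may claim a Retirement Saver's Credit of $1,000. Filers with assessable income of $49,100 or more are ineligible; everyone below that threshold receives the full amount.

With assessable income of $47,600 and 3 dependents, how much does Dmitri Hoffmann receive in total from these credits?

Working Family Credit: base = 3 × $2,950 = $8,850. 24% of the $18,900 excess over $28,700 is $4,536; credit = $8,850 − $4,536 = $4,314.
Retirement Saver's Credit: $47,600 is below the $49,100 cutoff, so the full $1,000 applies.
Total: $4,314 + $1,000 = $5,314.

$5,314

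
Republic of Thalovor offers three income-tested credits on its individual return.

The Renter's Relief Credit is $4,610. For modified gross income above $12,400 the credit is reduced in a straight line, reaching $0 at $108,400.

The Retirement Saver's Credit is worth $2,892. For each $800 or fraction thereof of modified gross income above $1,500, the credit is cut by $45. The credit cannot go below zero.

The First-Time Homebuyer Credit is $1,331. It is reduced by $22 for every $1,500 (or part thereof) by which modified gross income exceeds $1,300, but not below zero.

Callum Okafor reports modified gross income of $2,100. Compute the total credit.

Renter's Relief Credit: $2,100 is at or below the $12,400 threshold, so the full $4,610 applies.
Retirement Saver's Credit: income exceeds $1,500 by $600, which is 1 full-or-partial $800 increment; reduction = 1 × $45 = $45, leaving $2,847.
First-Time Homebuyer Credit: income exceeds $1,300 by $800, which is 1 full-or-partial $1,500 increment; reduction = 1 × $22 = $22, leaving $1,309.
Total: $4,610 + $2,847 + $1,309 = $8,766.

$8,766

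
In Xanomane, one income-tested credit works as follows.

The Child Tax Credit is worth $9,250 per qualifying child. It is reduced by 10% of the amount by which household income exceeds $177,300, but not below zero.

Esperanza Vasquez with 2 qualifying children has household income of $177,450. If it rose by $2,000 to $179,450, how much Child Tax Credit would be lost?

$200

At $177,450 — base = 2 × $9,250 = $18,500. 10% of the $150 excess over $177,300 is $15; credit = $18,500 − $15 = $18,485.
At $179,450 — base = 2 × $9,250 = $18,500. 10% of the $2,150 excess over $177,300 is $215; credit = $18,500 − $215 = $18,285.
Lost: $18,485 − $18,285 = $200.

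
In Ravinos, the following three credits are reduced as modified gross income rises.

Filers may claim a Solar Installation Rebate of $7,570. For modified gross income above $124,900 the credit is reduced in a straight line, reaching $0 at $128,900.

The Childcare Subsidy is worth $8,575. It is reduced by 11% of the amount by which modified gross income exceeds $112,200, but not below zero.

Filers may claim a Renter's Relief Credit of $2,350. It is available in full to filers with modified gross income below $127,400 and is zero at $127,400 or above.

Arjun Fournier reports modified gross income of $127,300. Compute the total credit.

Solar Installation Rebate: $127,300 is $2,400 into a $4,000 phase-out range, leaving 1,600/4,000 of the credit: $7,570 × 1,600/4,000 = $3,028.
Childcare Subsidy: 11% of the $15,100 excess over $112,200 is $1,661; credit = $8,575 − $1,661 = $6,914.
Renter's Relief Credit: $127,300 is below the $127,400 cutoff, so the full $2,350 applies.
Total: $3,028 + $6,914 + $2,350 = $12,292.

$12,292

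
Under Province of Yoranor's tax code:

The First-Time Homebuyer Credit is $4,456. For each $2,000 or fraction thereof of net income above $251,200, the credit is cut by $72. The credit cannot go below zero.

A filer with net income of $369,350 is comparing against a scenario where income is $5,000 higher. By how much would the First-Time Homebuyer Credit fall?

At $369,350 — income exceeds $251,200 by $118,150, which is 60 full-or-partial $2,000 increments; reduction = 60 × $72 = $4,320, leaving $136.
At $374,350 — income exceeds $251,200 by $123,150 → 62 increments × $72 = $4,464 ≥ base, so the credit is $0.
Lost: $136 − $0 = $136.

$136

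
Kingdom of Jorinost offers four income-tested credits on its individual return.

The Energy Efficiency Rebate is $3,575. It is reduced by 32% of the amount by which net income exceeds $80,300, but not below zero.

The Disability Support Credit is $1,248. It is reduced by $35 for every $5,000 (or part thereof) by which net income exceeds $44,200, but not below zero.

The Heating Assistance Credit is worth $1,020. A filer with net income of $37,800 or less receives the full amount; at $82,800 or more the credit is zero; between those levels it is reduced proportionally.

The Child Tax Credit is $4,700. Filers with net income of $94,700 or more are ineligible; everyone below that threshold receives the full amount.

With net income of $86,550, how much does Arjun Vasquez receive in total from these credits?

Energy Efficiency Rebate: 32% of the $6,250 excess over $80,300 is $2,000; credit = $3,575 − $2,000 = $1,575.
Disability Support Credit: income exceeds $44,200 by $42,350, which is 9 full-or-partial $5,000 increments; reduction = 9 × $35 = $315, leaving $933.
Heating Assistance Credit: $86,550 is at or above $82,800, so the credit is $0.
Child Tax Credit: $86,550 is below the $94,700 cutoff, so the full $4,700 applies.
Total: $1,575 + $933 + $0 + $4,700 = $7,208.

$7,208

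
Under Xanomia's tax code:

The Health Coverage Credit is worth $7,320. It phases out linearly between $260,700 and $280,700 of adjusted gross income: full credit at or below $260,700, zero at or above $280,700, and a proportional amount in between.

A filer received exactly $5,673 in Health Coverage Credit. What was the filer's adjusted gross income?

$5,673 is 5,673/7,320 of the full $7,320, so 1,647/7,320 of the $20,000 range has been used: income = $260,700 + $20,000 × 1,647/7,320 = $265,200.

$265,200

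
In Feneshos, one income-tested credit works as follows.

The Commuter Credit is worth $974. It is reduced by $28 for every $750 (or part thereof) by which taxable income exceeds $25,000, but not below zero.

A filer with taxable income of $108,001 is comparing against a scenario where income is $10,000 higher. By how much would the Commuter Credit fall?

At $108,001 — income exceeds $25,000 by $83,001 → 111 increments × $28 = $3,108 ≥ base, so the credit is $0.
At $118,001 — income exceeds $25,000 by $93,001 → 125 increments × $28 = $3,500 ≥ base, so the credit is $0.
Lost: $0 − $0 = $0.

$0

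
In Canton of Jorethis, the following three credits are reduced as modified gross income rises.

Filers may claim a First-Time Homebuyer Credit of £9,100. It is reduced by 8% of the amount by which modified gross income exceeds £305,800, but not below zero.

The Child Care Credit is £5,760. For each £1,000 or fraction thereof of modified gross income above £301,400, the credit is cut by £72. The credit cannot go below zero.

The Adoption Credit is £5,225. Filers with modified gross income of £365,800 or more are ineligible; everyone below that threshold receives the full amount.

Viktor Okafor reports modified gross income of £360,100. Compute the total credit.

£11,493

First-Time Homebuyer Credit: 8% of the £54,300 excess over £305,800 is £4,344; credit = £9,100 − £4,344 = £4,756.
Child Care Credit: income exceeds £301,400 by £58,700, which is 59 full-or-partial £1,000 increments; reduction = 59 × £72 = £4,248, leaving £1,512.
Adoption Credit: £360,100 is below the £365,800 cutoff, so the full £5,225 applies.
Total: £4,756 + £1,512 + £5,225 = £11,493.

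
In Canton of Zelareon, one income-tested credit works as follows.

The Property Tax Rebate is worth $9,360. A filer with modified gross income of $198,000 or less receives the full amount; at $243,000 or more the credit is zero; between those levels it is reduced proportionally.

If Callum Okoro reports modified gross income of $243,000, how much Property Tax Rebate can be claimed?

$0

Property Tax Rebate: $243,000 is at or above $243,000, so the credit is $0.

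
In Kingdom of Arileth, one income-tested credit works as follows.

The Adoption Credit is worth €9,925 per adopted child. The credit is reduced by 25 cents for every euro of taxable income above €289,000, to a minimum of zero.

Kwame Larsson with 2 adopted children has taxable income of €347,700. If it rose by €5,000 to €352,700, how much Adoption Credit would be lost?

At €347,700 — base = 2 × €9,925 = €19,850. 25% of the €58,700 excess over €289,000 is €14,675; credit = €19,850 − €14,675 = €5,175.
At €352,700 — base = 2 × €9,925 = €19,850. 25% of the €63,700 excess over €289,000 is €15,925; credit = €19,850 − €15,925 = €3,925.
Lost: €5,175 − €3,925 = €1,250.

€1,250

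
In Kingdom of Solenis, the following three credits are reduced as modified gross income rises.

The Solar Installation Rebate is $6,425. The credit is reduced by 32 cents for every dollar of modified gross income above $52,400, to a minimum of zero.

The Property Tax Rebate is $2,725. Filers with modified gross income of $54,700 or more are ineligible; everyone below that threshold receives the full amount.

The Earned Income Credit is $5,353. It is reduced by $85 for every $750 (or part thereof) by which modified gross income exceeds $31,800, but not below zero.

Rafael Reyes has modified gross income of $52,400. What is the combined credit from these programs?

$12,123

Solar Installation Rebate: $52,400 is at or below the $52,400 threshold, so the full $6,425 applies.
Property Tax Rebate: $52,400 is below the $54,700 cutoff, so the full $2,725 applies.
Earned Income Credit: income exceeds $31,800 by $20,600, which is 28 full-or-partial $750 increments; reduction = 28 × $85 = $2,380, leaving $2,973.
Total: $6,425 + $2,725 + $2,973 = $12,123.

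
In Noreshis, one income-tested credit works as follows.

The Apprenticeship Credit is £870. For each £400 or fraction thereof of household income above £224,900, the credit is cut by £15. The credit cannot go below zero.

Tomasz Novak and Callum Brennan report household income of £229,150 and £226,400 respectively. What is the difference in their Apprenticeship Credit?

£105

Tomasz (£229,150): Apprenticeship Credit: income exceeds £224,900 by £4,250, which is 11 full-or-partial £400 increments; reduction = 11 × £15 = £165, leaving £705.
Callum (£226,400): Apprenticeship Credit: income exceeds £224,900 by £1,500, which is 4 full-or-partial £400 increments; reduction = 4 × £15 = £60, leaving £810.
Difference: |£705 − £810| = £105.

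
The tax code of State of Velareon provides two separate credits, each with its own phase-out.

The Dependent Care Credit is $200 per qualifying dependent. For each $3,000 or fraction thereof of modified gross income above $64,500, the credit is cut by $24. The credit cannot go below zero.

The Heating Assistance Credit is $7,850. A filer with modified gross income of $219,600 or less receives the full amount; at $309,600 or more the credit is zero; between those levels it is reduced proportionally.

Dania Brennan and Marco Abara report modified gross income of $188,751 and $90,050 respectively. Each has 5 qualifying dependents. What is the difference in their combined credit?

$784

Dania ($188,751): Dependent Care Credit: base = 5 × $200 = $1,000. income exceeds $64,500 by $124,251 → 42 increments × $24 = $1,008 ≥ base, so the credit is $0. Heating Assistance Credit: $188,751 is at or below the $219,600 threshold, so the full $7,850 applies. total $0 + $7,850 = $7,850
Marco ($90,050): Dependent Care Credit: base = 5 × $200 = $1,000. income exceeds $64,500 by $25,550, which is 9 full-or-partial $3,000 increments; reduction = 9 × $24 = $216, leaving $784. Heating Assistance Credit: $90,050 is at or below the $219,600 threshold, so the full $7,850 applies. total $784 + $7,850 = $8,634
Difference: |$7,850 − $8,634| = $784.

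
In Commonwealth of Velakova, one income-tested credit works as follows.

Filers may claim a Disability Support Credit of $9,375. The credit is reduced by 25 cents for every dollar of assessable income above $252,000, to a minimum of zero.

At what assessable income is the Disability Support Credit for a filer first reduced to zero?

$289,500

The credit falls by 25% of each dollar above $252,000, so it reaches zero when the excess is $9,375 / 25% = $37,500: income = $252,000 + $37,500 = $289,500.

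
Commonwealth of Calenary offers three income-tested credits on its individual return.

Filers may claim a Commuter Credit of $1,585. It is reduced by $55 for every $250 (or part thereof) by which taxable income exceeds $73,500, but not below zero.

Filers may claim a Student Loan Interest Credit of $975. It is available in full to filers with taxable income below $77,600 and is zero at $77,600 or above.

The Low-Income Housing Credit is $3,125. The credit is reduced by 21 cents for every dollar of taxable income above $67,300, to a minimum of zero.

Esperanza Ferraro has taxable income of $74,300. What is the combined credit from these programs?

Commuter Credit: income exceeds $73,500 by $800, which is 4 full-or-partial $250 increments; reduction = 4 × $55 = $220, leaving $1,365.
Student Loan Interest Credit: $74,300 is below the $77,600 cutoff, so the full $975 applies.
Low-Income Housing Credit: 21% of the $7,000 excess over $67,300 is $1,470; credit = $3,125 − $1,470 = $1,655.
Total: $1,365 + $975 + $1,655 = $3,995.

$3,995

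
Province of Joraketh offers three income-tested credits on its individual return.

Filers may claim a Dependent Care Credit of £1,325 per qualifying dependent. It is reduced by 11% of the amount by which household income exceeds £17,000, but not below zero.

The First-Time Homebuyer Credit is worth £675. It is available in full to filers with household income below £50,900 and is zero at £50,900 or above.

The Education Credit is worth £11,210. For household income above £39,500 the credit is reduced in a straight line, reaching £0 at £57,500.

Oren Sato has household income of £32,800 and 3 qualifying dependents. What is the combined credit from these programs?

Dependent Care Credit: base = 3 × £1,325 = £3,975. 11% of the £15,800 excess over £17,000 is £1,738; credit = £3,975 − £1,738 = £2,237.
First-Time Homebuyer Credit: £32,800 is below the £50,900 cutoff, so the full £675 applies.
Education Credit: £32,800 is at or below the £39,500 threshold, so the full £11,210 applies.
Total: £2,237 + £675 + £11,210 = £14,122.

£14,122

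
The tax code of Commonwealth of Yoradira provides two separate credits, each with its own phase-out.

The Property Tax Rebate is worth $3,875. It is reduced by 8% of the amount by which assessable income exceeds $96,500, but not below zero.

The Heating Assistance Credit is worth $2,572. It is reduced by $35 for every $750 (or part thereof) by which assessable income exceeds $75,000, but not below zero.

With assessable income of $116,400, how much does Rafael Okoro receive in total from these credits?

$2,895

Property Tax Rebate: 8% of the $19,900 excess over $96,500 is $1,592; credit = $3,875 − $1,592 = $2,283.
Heating Assistance Credit: income exceeds $75,000 by $41,400, which is 56 full-or-partial $750 increments; reduction = 56 × $35 = $1,960, leaving $612.
Total: $2,283 + $612 = $2,895.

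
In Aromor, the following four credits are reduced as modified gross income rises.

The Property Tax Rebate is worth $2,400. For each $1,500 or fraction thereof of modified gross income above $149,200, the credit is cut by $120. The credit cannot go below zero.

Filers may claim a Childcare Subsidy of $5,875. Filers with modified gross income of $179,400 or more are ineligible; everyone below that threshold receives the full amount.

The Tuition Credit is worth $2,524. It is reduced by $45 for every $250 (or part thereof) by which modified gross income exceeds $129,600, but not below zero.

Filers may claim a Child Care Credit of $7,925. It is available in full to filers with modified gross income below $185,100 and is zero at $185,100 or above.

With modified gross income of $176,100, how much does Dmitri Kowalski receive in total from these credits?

$14,040

Property Tax Rebate: income exceeds $149,200 by $26,900, which is 18 full-or-partial $1,500 increments; reduction = 18 × $120 = $2,160, leaving $240.
Childcare Subsidy: $176,100 is below the $179,400 cutoff, so the full $5,875 applies.
Tuition Credit: income exceeds $129,600 by $46,500 → 186 increments × $45 = $8,370 ≥ base, so the credit is $0.
Child Care Credit: $176,100 is below the $185,100 cutoff, so the full $7,925 applies.
Total: $240 + $5,875 + $0 + $7,925 = $14,040.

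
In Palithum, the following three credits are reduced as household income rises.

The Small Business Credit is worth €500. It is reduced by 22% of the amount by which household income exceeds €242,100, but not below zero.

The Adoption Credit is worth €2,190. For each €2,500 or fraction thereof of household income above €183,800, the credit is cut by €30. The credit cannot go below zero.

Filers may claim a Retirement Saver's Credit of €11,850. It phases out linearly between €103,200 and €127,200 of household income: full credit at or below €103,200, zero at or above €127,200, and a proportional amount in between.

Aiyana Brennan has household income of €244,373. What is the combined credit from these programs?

€1,440

Small Business Credit: 22% of the €2,273 excess over €242,100 is €500.06 ≥ base, so the credit is €0.
Adoption Credit: income exceeds €183,800 by €60,573, which is 25 full-or-partial €2,500 increments; reduction = 25 × €30 = €750, leaving €1,440.
Retirement Saver's Credit: €244,373 is at or above €127,200, so the credit is €0.
Total: €0 + €1,440 + €0 = €1,440.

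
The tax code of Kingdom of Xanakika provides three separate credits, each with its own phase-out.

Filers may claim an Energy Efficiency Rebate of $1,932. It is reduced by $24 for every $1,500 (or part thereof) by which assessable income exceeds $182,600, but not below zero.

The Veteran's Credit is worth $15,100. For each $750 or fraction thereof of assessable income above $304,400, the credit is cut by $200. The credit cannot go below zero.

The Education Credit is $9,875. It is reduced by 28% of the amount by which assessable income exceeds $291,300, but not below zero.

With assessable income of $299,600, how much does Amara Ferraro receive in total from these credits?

Energy Efficiency Rebate: income exceeds $182,600 by $117,000, which is 78 full-or-partial $1,500 increments; reduction = 78 × $24 = $1,872, leaving $60.
Veteran's Credit: $299,600 is at or below the $304,400 threshold, so the full $15,100 applies.
Education Credit: 28% of the $8,300 excess over $291,300 is $2,324; credit = $9,875 − $2,324 = $7,551.
Total: $60 + $15,100 + $7,551 = $22,711.

$22,711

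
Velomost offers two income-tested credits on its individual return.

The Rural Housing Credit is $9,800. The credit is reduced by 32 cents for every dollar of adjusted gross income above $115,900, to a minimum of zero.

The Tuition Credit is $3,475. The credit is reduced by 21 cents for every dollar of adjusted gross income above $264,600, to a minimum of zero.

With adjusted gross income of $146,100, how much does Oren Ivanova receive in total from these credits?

$3,611

Rural Housing Credit: 32% of the $30,200 excess over $115,900 is $9,664; credit = $9,800 − $9,664 = $136.
Tuition Credit: $146,100 is at or below the $264,600 threshold, so the full $3,475 applies.
Total: $136 + $3,475 = $3,611.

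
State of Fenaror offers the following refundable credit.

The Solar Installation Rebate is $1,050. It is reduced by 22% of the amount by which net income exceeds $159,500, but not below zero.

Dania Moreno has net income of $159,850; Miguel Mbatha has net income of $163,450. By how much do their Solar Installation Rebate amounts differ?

$792

Dania ($159,850): Solar Installation Rebate: 22% of the $350 excess over $159,500 is $77; credit = $1,050 − $77 = $973.
Miguel ($163,450): Solar Installation Rebate: 22% of the $3,950 excess over $159,500 is $869; credit = $1,050 − $869 = $181.
Difference: |$973 − $181| = $792.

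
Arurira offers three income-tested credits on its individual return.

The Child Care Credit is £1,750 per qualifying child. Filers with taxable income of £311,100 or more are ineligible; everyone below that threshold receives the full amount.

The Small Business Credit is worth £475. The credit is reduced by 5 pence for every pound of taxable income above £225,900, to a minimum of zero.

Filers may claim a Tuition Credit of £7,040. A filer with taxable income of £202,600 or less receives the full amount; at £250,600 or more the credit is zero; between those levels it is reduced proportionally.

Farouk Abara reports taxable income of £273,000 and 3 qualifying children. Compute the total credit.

Child Care Credit: base = 3 × £1,750 = £5,250. £273,000 is below the £311,100 cutoff, so the full £5,250 applies.
Small Business Credit: 5% of the £47,100 excess over £225,900 is £2,355 ≥ base, so the credit is £0.
Tuition Credit: £273,000 is at or above £250,600, so the credit is £0.
Total: £5,250 + £0 + £0 = £5,250.

£5,250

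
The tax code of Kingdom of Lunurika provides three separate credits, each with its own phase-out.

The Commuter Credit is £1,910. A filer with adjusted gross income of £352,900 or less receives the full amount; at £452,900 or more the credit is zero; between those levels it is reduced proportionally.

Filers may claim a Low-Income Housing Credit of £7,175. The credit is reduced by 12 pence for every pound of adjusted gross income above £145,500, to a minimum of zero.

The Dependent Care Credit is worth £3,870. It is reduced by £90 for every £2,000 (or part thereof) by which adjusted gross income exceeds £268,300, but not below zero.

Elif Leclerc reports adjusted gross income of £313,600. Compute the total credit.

Commuter Credit: £313,600 is at or below the £352,900 threshold, so the full £1,910 applies.
Low-Income Housing Credit: 12% of the £168,100 excess over £145,500 is £20,172 ≥ base, so the credit is £0.
Dependent Care Credit: income exceeds £268,300 by £45,300, which is 23 full-or-partial £2,000 increments; reduction = 23 × £90 = £2,070, leaving £1,800.
Total: £1,910 + £0 + £1,800 = £3,710.

£3,710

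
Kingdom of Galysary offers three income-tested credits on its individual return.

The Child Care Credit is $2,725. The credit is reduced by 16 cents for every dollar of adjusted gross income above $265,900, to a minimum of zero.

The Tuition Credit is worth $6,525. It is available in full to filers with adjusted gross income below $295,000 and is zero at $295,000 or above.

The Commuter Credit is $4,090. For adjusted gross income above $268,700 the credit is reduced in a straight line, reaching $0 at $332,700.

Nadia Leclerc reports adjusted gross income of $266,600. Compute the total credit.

$13,228

Child Care Credit: 16% of the $700 excess over $265,900 is $112; credit = $2,725 − $112 = $2,613.
Tuition Credit: $266,600 is below the $295,000 cutoff, so the full $6,525 applies.
Commuter Credit: $266,600 is at or below the $268,700 threshold, so the full $4,090 applies.
Total: $2,613 + $6,525 + $4,090 = $13,228.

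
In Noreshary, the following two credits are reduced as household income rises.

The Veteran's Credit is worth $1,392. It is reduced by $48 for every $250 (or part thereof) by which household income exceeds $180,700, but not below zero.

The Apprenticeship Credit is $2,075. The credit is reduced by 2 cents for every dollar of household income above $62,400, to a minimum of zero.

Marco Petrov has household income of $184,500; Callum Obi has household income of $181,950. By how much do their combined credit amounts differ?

$528

Marco ($184,500): Veteran's Credit: income exceeds $180,700 by $3,800, which is 16 full-or-partial $250 increments; reduction = 16 × $48 = $768, leaving $624. Apprenticeship Credit: 2% of the $122,100 excess over $62,400 is $2,442 ≥ base, so the credit is $0. total $624 + $0 = $624
Callum ($181,950): Veteran's Credit: income exceeds $180,700 by $1,250, which is 5 full-or-partial $250 increments; reduction = 5 × $48 = $240, leaving $1,152. Apprenticeship Credit: 2% of the $119,550 excess over $62,400 is $2,391 ≥ base, so the credit is $0. total $1,152 + $0 = $1,152
Difference: |$624 − $1,152| = $528.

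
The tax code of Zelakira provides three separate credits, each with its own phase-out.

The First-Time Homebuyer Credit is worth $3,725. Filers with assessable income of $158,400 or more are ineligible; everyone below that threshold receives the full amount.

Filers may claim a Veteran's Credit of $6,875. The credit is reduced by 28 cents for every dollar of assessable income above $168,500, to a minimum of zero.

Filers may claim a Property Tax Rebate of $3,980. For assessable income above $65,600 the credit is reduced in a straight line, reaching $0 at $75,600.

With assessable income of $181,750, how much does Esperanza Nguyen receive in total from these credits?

$3,165

First-Time Homebuyer Credit: $181,750 meets or exceeds the $158,400 cutoff, so the credit is $0.
Veteran's Credit: 28% of the $13,250 excess over $168,500 is $3,710; credit = $6,875 − $3,710 = $3,165.
Property Tax Rebate: $181,750 is at or above $75,600, so the credit is $0.
Total: $0 + $3,165 + $0 = $3,165.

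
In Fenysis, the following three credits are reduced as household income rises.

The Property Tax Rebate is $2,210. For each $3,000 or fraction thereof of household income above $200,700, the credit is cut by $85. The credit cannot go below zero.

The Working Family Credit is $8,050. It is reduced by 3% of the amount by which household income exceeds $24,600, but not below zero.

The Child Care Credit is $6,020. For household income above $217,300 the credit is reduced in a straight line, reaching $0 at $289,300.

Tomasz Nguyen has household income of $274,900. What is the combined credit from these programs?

$1,830

Property Tax Rebate: income exceeds $200,700 by $74,200, which is 25 full-or-partial $3,000 increments; reduction = 25 × $85 = $2,125, leaving $85.
Working Family Credit: 3% of the $250,300 excess over $24,600 is $7,509; credit = $8,050 − $7,509 = $541.
Child Care Credit: $274,900 is $57,600 into a $72,000 phase-out range, leaving 14,400/72,000 of the credit: $6,020 × 14,400/72,000 = $1,204.
Total: $85 + $541 + $1,204 = $1,830.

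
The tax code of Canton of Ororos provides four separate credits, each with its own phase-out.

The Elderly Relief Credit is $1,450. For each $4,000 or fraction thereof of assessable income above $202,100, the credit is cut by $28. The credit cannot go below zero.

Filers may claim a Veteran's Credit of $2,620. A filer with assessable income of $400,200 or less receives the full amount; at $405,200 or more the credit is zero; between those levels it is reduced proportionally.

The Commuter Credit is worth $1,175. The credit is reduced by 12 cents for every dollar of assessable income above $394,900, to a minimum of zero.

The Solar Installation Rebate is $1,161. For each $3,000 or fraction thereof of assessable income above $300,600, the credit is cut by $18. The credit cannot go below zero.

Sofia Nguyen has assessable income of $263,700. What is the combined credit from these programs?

$5,958

Elderly Relief Credit: income exceeds $202,100 by $61,600, which is 16 full-or-partial $4,000 increments; reduction = 16 × $28 = $448, leaving $1,002.
Veteran's Credit: $263,700 is at or below the $400,200 threshold, so the full $2,620 applies.
Commuter Credit: $263,700 is at or below the $394,900 threshold, so the full $1,175 applies.
Solar Installation Rebate: $263,700 is at or below the $300,600 threshold, so the full $1,161 applies.
Total: $1,002 + $2,620 + $1,175 + $1,161 = $5,958.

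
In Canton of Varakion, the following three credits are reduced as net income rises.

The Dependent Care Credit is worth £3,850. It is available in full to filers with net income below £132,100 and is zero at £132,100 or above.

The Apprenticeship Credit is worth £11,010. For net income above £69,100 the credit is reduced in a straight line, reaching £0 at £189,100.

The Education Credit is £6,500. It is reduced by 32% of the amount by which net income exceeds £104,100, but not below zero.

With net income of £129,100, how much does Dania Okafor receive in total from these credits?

Dependent Care Credit: £129,100 is below the £132,100 cutoff, so the full £3,850 applies.
Apprenticeship Credit: £129,100 is £60,000 into a £120,000 phase-out range, leaving 60,000/120,000 of the credit: £11,010 × 60,000/120,000 = £5,505.
Education Credit: 32% of the £25,000 excess over £104,100 is £8,000 ≥ base, so the credit is £0.
Total: £3,850 + £5,505 + £0 = £9,355.

£9,355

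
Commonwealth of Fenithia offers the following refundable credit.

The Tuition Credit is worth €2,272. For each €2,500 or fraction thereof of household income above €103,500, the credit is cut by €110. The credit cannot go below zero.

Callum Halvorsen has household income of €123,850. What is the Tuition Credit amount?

Tuition Credit: income exceeds €103,500 by €20,350, which is 9 full-or-partial €2,500 increments; reduction = 9 × €110 = €990, leaving €1,282.

€1,282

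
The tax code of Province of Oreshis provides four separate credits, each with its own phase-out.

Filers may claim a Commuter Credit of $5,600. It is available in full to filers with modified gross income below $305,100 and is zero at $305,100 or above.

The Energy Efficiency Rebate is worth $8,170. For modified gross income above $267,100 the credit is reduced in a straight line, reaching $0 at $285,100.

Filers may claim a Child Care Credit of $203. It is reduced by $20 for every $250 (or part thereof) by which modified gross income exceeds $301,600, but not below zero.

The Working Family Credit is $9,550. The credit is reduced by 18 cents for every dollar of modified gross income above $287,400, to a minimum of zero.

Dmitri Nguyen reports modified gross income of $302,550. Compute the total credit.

Commuter Credit: $302,550 is below the $305,100 cutoff, so the full $5,600 applies.
Energy Efficiency Rebate: $302,550 is at or above $285,100, so the credit is $0.
Child Care Credit: income exceeds $301,600 by $950, which is 4 full-or-partial $250 increments; reduction = 4 × $20 = $80, leaving $123.
Working Family Credit: 18% of the $15,150 excess over $287,400 is $2,727; credit = $9,550 − $2,727 = $6,823.
Total: $5,600 + $0 + $123 + $6,823 = $12,546.

$12,546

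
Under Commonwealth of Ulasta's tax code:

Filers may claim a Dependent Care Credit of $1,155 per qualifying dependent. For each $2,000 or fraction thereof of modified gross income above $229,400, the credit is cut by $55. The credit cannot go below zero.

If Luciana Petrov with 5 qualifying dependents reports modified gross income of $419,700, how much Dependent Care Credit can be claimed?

$495

Dependent Care Credit: base = 5 × $1,155 = $5,775. income exceeds $229,400 by $190,300, which is 96 full-or-partial $2,000 increments; reduction = 96 × $55 = $5,280, leaving $495.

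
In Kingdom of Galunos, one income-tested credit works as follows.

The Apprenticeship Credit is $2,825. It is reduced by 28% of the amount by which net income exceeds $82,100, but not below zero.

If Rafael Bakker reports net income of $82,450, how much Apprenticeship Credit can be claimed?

$2,727

Apprenticeship Credit: 28% of the $350 excess over $82,100 is $98; credit = $2,825 − $98 = $2,727.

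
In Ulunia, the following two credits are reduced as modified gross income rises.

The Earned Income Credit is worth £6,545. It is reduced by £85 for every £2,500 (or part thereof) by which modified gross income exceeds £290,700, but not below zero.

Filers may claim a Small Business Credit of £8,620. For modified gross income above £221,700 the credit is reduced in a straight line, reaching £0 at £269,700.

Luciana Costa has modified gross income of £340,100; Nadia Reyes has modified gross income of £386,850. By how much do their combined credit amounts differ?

£1,615

Luciana (£340,100): Earned Income Credit: income exceeds £290,700 by £49,400, which is 20 full-or-partial £2,500 increments; reduction = 20 × £85 = £1,700, leaving £4,845. Small Business Credit: £340,100 is at or above £269,700, so the credit is £0. total £4,845 + £0 = £4,845
Nadia (£386,850): Earned Income Credit: income exceeds £290,700 by £96,150, which is 39 full-or-partial £2,500 increments; reduction = 39 × £85 = £3,315, leaving £3,230. Small Business Credit: £386,850 is at or above £269,700, so the credit is £0. total £3,230 + £0 = £3,230
Difference: |£4,845 − £3,230| = £1,615.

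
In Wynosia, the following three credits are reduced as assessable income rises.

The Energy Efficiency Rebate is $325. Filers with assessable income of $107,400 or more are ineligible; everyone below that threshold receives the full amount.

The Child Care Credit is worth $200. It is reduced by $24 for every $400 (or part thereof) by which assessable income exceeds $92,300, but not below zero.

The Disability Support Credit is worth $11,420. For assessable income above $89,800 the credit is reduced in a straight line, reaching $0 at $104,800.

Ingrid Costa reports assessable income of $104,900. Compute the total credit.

Energy Efficiency Rebate: $104,900 is below the $107,400 cutoff, so the full $325 applies.
Child Care Credit: income exceeds $92,300 by $12,600 → 32 increments × $24 = $768 ≥ base, so the credit is $0.
Disability Support Credit: $104,900 is at or above $104,800, so the credit is $0.
Total: $325 + $0 + $0 = $325.

$325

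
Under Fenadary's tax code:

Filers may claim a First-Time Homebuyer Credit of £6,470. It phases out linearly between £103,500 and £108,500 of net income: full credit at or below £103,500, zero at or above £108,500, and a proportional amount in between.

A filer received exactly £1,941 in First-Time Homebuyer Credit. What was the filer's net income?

£107,000

£1,941 is 1,941/6,470 of the full £6,470, so 4,529/6,470 of the £5,000 range has been used: income = £103,500 + £5,000 × 4,529/6,470 = £107,000.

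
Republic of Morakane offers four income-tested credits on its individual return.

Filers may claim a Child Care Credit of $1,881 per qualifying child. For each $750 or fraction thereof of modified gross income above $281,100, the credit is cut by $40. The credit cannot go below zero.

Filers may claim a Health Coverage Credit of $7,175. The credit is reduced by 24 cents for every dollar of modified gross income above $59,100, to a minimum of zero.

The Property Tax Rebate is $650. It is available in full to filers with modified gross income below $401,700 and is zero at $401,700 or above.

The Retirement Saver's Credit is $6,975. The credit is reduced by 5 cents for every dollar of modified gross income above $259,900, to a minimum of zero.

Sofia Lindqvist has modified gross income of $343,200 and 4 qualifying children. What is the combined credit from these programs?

Child Care Credit: base = 4 × $1,881 = $7,524. income exceeds $281,100 by $62,100, which is 83 full-or-partial $750 increments; reduction = 83 × $40 = $3,320, leaving $4,204.
Health Coverage Credit: 24% of the $284,100 excess over $59,100 is $68,184 ≥ base, so the credit is $0.
Property Tax Rebate: $343,200 is below the $401,700 cutoff, so the full $650 applies.
Retirement Saver's Credit: 5% of the $83,300 excess over $259,900 is $4,165; credit = $6,975 − $4,165 = $2,810.
Total: $4,204 + $0 + $650 + $2,810 = $7,664.

$7,664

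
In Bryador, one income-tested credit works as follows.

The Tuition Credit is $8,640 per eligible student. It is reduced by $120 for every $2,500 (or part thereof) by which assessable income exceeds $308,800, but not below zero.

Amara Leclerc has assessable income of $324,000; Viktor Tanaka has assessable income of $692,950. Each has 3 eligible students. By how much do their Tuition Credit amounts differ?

Amara ($324,000): Tuition Credit: base = 3 × $8,640 = $25,920. income exceeds $308,800 by $15,200, which is 7 full-or-partial $2,500 increments; reduction = 7 × $120 = $840, leaving $25,080.
Viktor ($692,950): Tuition Credit: base = 3 × $8,640 = $25,920. income exceeds $308,800 by $384,150, which is 154 full-or-partial $2,500 increments; reduction = 154 × $120 = $18,480, leaving $7,440.
Difference: |$25,080 − $7,440| = $17,640.

$17,640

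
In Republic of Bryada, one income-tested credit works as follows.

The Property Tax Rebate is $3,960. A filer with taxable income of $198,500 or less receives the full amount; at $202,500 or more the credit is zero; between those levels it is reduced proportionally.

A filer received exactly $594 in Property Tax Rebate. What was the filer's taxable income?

$201,900

$594 is 594/3,960 of the full $3,960, so 3,366/3,960 of the $4,000 range has been used: income = $198,500 + $4,000 × 3,366/3,960 = $201,900.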